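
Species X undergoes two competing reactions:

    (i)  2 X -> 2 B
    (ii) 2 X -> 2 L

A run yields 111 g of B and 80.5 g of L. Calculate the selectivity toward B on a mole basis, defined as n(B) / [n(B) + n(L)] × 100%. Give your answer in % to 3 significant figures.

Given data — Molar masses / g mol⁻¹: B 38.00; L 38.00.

n(B) = 111 / 38.00 = 2.921 mol
n(L) = 80.5 / 38.00 = 2.118 mol
selectivity = 2.921/(2.921+2.118) × 100 = 57.97 %

58.0 %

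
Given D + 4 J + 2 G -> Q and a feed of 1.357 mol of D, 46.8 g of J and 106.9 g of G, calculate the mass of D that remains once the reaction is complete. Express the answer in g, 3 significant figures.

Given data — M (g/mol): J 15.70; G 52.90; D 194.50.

119 g

n(D) = 1.357 mol
n(J) = 46.80 / 15.70 = 2.981 mol
n(G) = 106.9 / 52.90 = 2.021 mol
n/ν → D: 1.357, J: 0.7453, G: 1.011; J is limiting.
D consumed = (1/4) × 2.981 = 0.7453 mol
D remaining = 1.357 − 0.7453 = 0.6117 mol
mass = 0.6117 × 194.50 = 119.0 g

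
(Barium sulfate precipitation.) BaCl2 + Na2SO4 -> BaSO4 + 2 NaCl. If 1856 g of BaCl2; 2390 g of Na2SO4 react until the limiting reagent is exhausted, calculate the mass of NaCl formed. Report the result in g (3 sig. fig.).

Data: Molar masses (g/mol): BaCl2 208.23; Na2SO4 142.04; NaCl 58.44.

1040 g

n(BaCl2) = 1856 / 208.23 = 8.913 mol
n(Na2SO4) = 2390 / 142.04 = 16.83 mol
n/ν for BaCl2 = 8.913/1 = 8.913
n/ν for Na2SO4 = 16.83/1 = 16.83
Smallest n/ν is BaCl2 → limiting reagent.
n(NaCl) = (2/1) × 8.913 = 17.83 mol
mass = 17.83 × 58.44 = 1042 g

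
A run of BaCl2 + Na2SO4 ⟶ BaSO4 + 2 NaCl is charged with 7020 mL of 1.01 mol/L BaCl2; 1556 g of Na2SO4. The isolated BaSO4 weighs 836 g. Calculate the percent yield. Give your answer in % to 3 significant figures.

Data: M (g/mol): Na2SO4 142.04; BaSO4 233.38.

50.5 %

n(BaCl2) = 1.01 × 7020/1000 = 7.090 mol
n(Na2SO4) = 1556 / 142.04 = 10.95 mol
n/ν for BaCl2 = 7.090/1 = 7.090
n/ν for Na2SO4 = 10.95/1 = 10.95
Smallest n/ν is BaCl2 → limiting reagent.
theoretical n(BaSO4) = (1/1) × 7.090 = 7.090 mol → 1655 g
% yield = 836 / 1655 × 100 = 50.51 %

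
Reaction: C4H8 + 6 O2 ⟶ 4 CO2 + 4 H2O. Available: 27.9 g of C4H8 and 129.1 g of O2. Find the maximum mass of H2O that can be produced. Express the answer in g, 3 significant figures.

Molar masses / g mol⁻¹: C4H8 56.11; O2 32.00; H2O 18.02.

n(C4H8) = 27.90 / 56.11 = 0.4972 mol
n(O2) = 129.1 / 32.00 = 4.034 mol
n/ν for C4H8 = 0.4972/1 = 0.4972
n/ν for O2 = 4.034/6 = 0.6723
Smallest n/ν is C4H8 → limiting reagent.
n(H2O) = (4/1) × 0.4972 = 1.989 mol
mass = 1.989 × 18.02 = 35.84 g

35.8 g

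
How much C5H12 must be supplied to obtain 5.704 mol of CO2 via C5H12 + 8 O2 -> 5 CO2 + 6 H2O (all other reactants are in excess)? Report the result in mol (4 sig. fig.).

1.141 mol

n(CO2) = 5.704 mol
n(C5H12) = (1/5) × 5.704 = 1.141 mol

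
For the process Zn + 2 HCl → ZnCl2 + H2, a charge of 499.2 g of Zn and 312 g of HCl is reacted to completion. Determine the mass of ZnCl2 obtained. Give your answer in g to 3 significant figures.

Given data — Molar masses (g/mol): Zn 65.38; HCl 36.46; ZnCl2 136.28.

n(Zn) = 499.2 / 65.38 = 7.635 mol
n(HCl) = 312.0 / 36.46 = 8.557 mol
n/ν for Zn = 7.635/1 = 7.635
n/ν for HCl = 8.557/2 = 4.279
Smallest n/ν is HCl → limiting reagent.
n(ZnCl2) = (1/2) × 8.557 = 4.279 mol
mass = 4.279 × 136.28 = 583.1 g

583 g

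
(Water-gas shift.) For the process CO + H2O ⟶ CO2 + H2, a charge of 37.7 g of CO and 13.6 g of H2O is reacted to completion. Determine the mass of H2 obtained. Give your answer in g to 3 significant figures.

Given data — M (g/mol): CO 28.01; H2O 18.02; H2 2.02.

1.52 g

n(CO) = 37.70 / 28.01 = 1.346 mol
n(H2O) = 13.60 / 18.02 = 0.7547 mol
n/ν for CO = 1.346/1 = 1.346
n/ν for H2O = 0.7547/1 = 0.7547
Smallest n/ν is H2O → limiting reagent.
n(H2) = (1/1) × 0.7547 = 0.7547 mol
mass = 0.7547 × 2.02 = 1.524 g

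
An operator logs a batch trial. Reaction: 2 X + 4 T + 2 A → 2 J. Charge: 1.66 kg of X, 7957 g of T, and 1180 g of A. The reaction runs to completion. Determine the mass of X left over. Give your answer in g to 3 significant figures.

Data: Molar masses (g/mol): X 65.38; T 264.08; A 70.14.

n(X) = 1.660×1000 / 65.38 = 25.39 mol
n(T) = 7957 / 264.08 = 30.13 mol
n(A) = 1180 / 70.14 = 16.82 mol
n/ν → X: 12.70, T: 7.533, A: 8.410; T is limiting.
X consumed = (2/4) × 30.13 = 15.07 mol
X remaining = 25.39 − 15.07 = 10.32 mol
mass = 10.32 × 65.38 = 674.7 g

675 g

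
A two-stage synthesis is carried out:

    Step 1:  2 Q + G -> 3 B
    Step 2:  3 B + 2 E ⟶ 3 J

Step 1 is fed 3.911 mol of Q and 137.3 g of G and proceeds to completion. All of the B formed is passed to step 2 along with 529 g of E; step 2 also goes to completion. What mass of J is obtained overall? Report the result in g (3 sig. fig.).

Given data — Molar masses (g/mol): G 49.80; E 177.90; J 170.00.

758 g

Step 1:
n(Q) = 3.911 mol
n(G) = 137.3 / 49.80 = 2.757 mol
n/ν for Q = 3.911/2 = 1.956
n/ν for G = 2.757/1 = 2.757
Smallest n/ν is Q → limiting reagent.
n(B) produced = (3/2) × 3.911 = 5.867 mol
Step 2:
n(B) available = 5.867 mol
n(E) = 529.0 / 177.90 = 2.974 mol
n/ν for B = 5.867/3 = 1.956
n/ν for E = 2.974/2 = 1.487
Smallest n/ν is E → limiting reagent.
n(J) = (3/2) × 2.974 = 4.461 mol
mass = 4.461 × 170.00 = 758.4 g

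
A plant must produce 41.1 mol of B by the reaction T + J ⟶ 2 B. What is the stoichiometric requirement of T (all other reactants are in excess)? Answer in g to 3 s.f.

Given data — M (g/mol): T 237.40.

n(B) = 41.10 mol
n(T) = (1/2) × 41.10 = 20.55 mol
mass = 20.55 × 237.40 = 4879 g

4880 g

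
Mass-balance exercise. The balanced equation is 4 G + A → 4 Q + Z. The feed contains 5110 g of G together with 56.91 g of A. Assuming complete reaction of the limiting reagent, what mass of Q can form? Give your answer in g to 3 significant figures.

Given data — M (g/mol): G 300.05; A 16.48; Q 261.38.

3610 g

n(G) = 5110 / 300.05 = 17.03 mol
n(A) = 56.91 / 16.48 = 3.453 mol
n/ν for G = 17.03/4 = 4.258
n/ν for A = 3.453/1 = 3.453
Smallest n/ν is A → limiting reagent.
n(Q) = (4/1) × 3.453 = 13.81 mol
mass = 13.81 × 261.38 = 3610 g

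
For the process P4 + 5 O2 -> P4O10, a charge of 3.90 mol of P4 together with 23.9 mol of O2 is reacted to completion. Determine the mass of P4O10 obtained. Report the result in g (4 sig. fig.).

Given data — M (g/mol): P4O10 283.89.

1107 g

n(P4) = 3.900 mol
n(O2) = 23.90 mol
n/ν → P4: 3.900, O2: 4.780; P4 is limiting.
n(P4O10) = (1/1) × 3.900 = 3.900 mol
mass = 3.900 × 283.89 = 1107 g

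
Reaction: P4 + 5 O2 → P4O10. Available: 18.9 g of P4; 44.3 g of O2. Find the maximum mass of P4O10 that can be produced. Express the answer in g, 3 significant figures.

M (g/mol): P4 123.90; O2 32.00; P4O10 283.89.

n(P4) = 18.90 / 123.90 = 0.1525 mol
n(O2) = 44.30 / 32.00 = 1.384 mol
n/ν for P4 = 0.1525/1 = 0.1525
n/ν for O2 = 1.384/5 = 0.2768
Smallest n/ν is P4 → limiting reagent.
n(P4O10) = (1/1) × 0.1525 = 0.1525 mol
mass = 0.1525 × 283.89 = 43.29 g

43.3 g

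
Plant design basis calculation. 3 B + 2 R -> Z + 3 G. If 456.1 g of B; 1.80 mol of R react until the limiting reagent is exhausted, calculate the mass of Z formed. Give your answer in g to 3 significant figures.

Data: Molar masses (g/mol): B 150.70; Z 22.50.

n(B) = 456.1 / 150.70 = 3.027 mol
n(R) = 1.800 mol
n/ν for B = 3.027/3 = 1.009
n/ν for R = 1.800/2 = 0.9000
Smallest n/ν is R → limiting reagent.
n(Z) = (1/2) × 1.800 = 0.9000 mol
mass = 0.9000 × 22.50 = 20.25 g

20.3 g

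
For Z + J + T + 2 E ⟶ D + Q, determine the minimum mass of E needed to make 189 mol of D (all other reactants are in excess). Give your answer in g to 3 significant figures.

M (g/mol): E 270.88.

n(D) = 189.0 mol
n(E) = (2/1) × 189.0 = 378.0 mol
mass = 378.0 × 270.88 = 102400 g

102000 g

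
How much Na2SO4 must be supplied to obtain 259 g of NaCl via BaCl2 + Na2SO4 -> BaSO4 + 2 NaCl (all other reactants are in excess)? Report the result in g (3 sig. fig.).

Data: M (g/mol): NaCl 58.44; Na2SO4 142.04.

n(NaCl) = 259 / 58.44 = 4.432 mol
n(Na2SO4) = (1/2) × 4.432 = 2.216 mol
mass = 2.216 × 142.04 = 314.8 g

315 g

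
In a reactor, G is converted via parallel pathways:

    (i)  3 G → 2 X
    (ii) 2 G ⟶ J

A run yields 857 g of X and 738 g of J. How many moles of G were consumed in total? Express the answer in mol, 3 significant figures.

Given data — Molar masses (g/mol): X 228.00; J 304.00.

n(X) = 857 / 228.00 = 3.759 mol
n(J) = 738 / 304.00 = 2.428 mol
n(G) via (i) = (3/2)×3.759 = 5.639 mol
n(G) via (ii) = (2/1)×2.428 = 4.856 mol
total n(G) = 5.639 + 4.856 = 10.50 mol

10.5 mol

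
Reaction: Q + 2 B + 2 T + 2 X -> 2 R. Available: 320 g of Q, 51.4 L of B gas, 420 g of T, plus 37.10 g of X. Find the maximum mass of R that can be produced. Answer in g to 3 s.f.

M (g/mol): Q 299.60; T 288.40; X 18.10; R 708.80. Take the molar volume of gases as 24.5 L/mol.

n(Q) = 320.0 / 299.60 = 1.068 mol
n(B) = 51.40 / 24.5 = 2.098 mol
n(T) = 420.0 / 288.40 = 1.456 mol
n(X) = 37.10 / 18.10 = 2.050 mol
n/ν → Q: 1.068, B: 1.049, T: 0.7280, X: 1.025; T is limiting.
n(R) = (2/2) × 1.456 = 1.456 mol
mass = 1.456 × 708.80 = 1032 g

1030 g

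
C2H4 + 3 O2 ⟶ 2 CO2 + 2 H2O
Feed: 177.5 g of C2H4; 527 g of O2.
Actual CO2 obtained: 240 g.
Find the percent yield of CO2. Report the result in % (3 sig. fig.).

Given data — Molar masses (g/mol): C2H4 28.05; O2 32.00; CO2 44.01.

49.7 %

n(C2H4) = 177.5 / 28.05 = 6.328 mol
n(O2) = 527.0 / 32.00 = 16.47 mol
n/ν for C2H4 = 6.328/1 = 6.328
n/ν for O2 = 16.47/3 = 5.490
Smallest n/ν is O2 → limiting reagent.
theoretical n(CO2) = (2/3) × 16.47 = 10.98 mol → 483.2 g
% yield = 240 / 483.2 × 100 = 49.67 %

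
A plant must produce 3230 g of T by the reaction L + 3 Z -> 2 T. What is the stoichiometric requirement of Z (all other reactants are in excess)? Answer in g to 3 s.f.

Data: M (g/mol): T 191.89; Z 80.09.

2020 g

n(T) = 3230 / 191.89 = 16.83 mol
n(Z) = (3/2) × 16.83 = 25.25 mol
mass = 25.25 × 80.09 = 2022 g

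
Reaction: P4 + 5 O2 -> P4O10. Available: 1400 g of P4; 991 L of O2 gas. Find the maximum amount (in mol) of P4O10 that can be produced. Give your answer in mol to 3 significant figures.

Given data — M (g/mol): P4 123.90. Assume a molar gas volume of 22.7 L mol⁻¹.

8.73 mol

n(P4) = 1400 / 123.90 = 11.30 mol
n(O2) = 991.0 / 22.7 = 43.66 mol
n/ν → P4: 11.30, O2: 8.732; O2 is limiting.
n(P4O10) = (1/5) × 43.66 = 8.732 mol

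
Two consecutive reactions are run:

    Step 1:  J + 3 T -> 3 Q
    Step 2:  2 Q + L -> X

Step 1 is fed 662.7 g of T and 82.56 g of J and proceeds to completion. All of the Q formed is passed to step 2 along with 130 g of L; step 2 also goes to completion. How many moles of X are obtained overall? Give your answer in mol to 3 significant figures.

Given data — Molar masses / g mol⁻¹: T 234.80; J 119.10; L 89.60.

Step 1:
n(T) = 662.7 / 234.80 = 2.822 mol
n(J) = 82.56 / 119.10 = 0.6932 mol
n/ν for T = 2.822/3 = 0.9407
n/ν for J = 0.6932/1 = 0.6932
Smallest n/ν is J → limiting reagent.
n(Q) produced = (3/1) × 0.6932 = 2.080 mol
Step 2:
n(Q) available = 2.080 mol
n(L) = 130.0 / 89.60 = 1.451 mol
n/ν for Q = 2.080/2 = 1.040
n/ν for L = 1.451/1 = 1.451
Smallest n/ν is Q → limiting reagent.
n(X) = (1/2) × 2.080 = 1.040 mol

1.04 mol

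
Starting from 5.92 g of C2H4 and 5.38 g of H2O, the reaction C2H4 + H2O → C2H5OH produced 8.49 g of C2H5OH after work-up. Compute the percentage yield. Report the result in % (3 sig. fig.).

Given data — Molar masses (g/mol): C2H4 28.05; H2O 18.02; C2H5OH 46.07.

87.3 %

n(C2H4) = 5.920 / 28.05 = 0.2111 mol
n(H2O) = 5.380 / 18.02 = 0.2986 mol
n/ν for C2H4 = 0.2111/1 = 0.2111
n/ν for H2O = 0.2986/1 = 0.2986
Smallest n/ν is C2H4 → limiting reagent.
theoretical n(C2H5OH) = (1/1) × 0.2111 = 0.2111 mol → 9.725 g
% yield = 8.49 / 9.725 × 100 = 87.30 %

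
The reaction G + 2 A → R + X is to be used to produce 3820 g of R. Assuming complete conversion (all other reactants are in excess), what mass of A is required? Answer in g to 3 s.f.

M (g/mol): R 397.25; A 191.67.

3690 g

n(R) = 3820 / 397.25 = 9.616 mol
n(A) = (2/1) × 9.616 = 19.23 mol
mass = 19.23 × 191.67 = 3686 g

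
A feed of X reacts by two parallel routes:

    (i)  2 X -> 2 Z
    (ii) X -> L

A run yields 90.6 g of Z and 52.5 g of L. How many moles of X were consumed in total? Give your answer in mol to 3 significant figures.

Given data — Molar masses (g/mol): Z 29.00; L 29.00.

4.93 mol

n(Z) = 90.6 / 29.00 = 3.124 mol
n(L) = 52.5 / 29.00 = 1.810 mol
n(X) via (i) = (2/2)×3.124 = 3.124 mol
n(X) via (ii) = (1/1)×1.810 = 1.810 mol
total n(X) = 3.124 + 1.810 = 4.934 mol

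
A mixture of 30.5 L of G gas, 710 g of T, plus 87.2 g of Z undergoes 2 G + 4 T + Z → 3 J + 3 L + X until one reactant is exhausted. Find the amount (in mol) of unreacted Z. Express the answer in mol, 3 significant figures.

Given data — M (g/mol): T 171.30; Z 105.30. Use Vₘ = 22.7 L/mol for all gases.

0.156 mol

n(G) = 30.50 / 22.7 = 1.344 mol
n(T) = 710.0 / 171.30 = 4.145 mol
n(Z) = 87.20 / 105.30 = 0.8281 mol
n/ν for G = 1.344/2 = 0.6720
n/ν for T = 4.145/4 = 1.036
n/ν for Z = 0.8281/1 = 0.8281
Smallest n/ν is G → limiting reagent.
Z consumed = (1/2) × 1.344 = 0.6720 mol
Z remaining = 0.8281 − 0.6720 = 0.1561 mol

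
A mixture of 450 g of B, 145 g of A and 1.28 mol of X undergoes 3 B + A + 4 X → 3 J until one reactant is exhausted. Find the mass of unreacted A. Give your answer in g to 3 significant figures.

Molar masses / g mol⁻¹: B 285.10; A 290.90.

n(B) = 450.0 / 285.10 = 1.578 mol
n(A) = 145.0 / 290.90 = 0.4985 mol
n(X) = 1.280 mol
n/ν for B = 1.578/3 = 0.5260
n/ν for A = 0.4985/1 = 0.4985
n/ν for X = 1.280/4 = 0.3200
Smallest n/ν is X → limiting reagent.
A consumed = (1/4) × 1.280 = 0.3200 mol
A remaining = 0.4985 − 0.3200 = 0.1785 mol
mass = 0.1785 × 290.90 = 51.93 g

51.9 g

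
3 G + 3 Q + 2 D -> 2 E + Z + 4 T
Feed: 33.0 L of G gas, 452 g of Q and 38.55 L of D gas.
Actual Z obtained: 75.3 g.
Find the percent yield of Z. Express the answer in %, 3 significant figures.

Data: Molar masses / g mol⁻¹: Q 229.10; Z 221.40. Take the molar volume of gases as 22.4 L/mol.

n(G) = 33.00 / 22.4 = 1.473 mol
n(Q) = 452.0 / 229.10 = 1.973 mol
n(D) = 38.55 / 22.4 = 1.721 mol
n/ν for G = 1.473/3 = 0.4910
n/ν for Q = 1.973/3 = 0.6577
n/ν for D = 1.721/2 = 0.8605
Smallest n/ν is G → limiting reagent.
theoretical n(Z) = (1/3) × 1.473 = 0.4910 mol → 108.7 g
% yield = 75.3 / 108.7 × 100 = 69.27 %

69.3 %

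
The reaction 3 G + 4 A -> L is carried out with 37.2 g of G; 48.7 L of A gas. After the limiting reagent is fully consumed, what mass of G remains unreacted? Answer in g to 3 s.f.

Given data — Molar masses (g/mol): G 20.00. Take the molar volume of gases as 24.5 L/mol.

n(G) = 37.20 / 20.00 = 1.860 mol
n(A) = 48.70 / 24.5 = 1.988 mol
n/ν for G = 1.860/3 = 0.6200
n/ν for A = 1.988/4 = 0.4970
Smallest n/ν is A → limiting reagent.
G consumed = (3/4) × 1.988 = 1.491 mol
G remaining = 1.860 − 1.491 = 0.3690 mol
mass = 0.3690 × 20.00 = 7.380 g

7.38 g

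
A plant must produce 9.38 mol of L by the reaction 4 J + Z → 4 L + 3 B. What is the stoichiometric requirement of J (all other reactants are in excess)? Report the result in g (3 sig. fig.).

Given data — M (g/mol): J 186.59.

1750 g

n(L) = 9.380 mol
n(J) = (4/4) × 9.380 = 9.380 mol
mass = 9.380 × 186.59 = 1750 g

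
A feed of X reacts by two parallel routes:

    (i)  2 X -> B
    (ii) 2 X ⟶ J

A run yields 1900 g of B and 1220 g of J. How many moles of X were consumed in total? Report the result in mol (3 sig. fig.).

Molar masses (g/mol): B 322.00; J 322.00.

n(B) = 1900 / 322.00 = 5.901 mol
n(J) = 1220 / 322.00 = 3.789 mol
n(X) via (i) = (2/1)×5.901 = 11.80 mol
n(X) via (ii) = (2/1)×3.789 = 7.578 mol
total n(X) = 11.80 + 7.578 = 19.38 mol

19.4 mol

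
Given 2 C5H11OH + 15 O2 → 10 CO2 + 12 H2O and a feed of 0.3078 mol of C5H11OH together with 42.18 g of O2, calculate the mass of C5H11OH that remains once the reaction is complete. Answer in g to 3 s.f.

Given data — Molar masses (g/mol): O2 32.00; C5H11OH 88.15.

n(C5H11OH) = 0.3078 mol
n(O2) = 42.18 / 32.00 = 1.318 mol
n/ν → C5H11OH: 0.1539, O2: 0.08787; O2 is limiting.
C5H11OH consumed = (2/15) × 1.318 = 0.1757 mol
C5H11OH remaining = 0.3078 − 0.1757 = 0.1321 mol
mass = 0.1321 × 88.15 = 11.64 g

11.6 g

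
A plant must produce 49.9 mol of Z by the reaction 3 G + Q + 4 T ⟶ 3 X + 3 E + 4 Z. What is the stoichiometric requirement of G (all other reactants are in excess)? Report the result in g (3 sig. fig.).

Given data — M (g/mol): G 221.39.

n(Z) = 49.90 mol
n(G) = (3/4) × 49.90 = 37.43 mol
mass = 37.43 × 221.39 = 8287 g

8290 g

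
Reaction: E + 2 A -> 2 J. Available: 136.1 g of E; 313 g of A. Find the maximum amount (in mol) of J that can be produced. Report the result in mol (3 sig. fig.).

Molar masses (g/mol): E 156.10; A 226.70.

1.38 mol

n(E) = 136.1 / 156.10 = 0.8719 mol
n(A) = 313.0 / 226.70 = 1.381 mol
n/ν → E: 0.8719, A: 0.6905; A is limiting.
n(J) = (2/2) × 1.381 = 1.381 mol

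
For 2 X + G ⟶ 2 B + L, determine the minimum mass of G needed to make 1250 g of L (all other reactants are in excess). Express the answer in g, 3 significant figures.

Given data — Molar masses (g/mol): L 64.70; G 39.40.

761 g

n(L) = 1250 / 64.70 = 19.32 mol
n(G) = (1/1) × 19.32 = 19.32 mol
mass = 19.32 × 39.40 = 761.2 g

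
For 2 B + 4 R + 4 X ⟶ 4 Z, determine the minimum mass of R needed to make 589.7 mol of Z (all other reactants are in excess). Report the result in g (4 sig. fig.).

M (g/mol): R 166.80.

98360 g

n(Z) = 589.7 mol
n(R) = (4/4) × 589.7 = 589.7 mol
mass = 589.7 × 166.80 = 98360 g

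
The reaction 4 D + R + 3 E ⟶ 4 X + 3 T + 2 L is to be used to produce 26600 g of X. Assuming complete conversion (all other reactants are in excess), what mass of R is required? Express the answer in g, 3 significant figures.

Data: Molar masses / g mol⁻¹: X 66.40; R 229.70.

23000 g

n(X) = 26600 / 66.40 = 400.6 mol
n(R) = (1/4) × 400.6 = 100.2 mol
mass = 100.2 × 229.70 = 23020 g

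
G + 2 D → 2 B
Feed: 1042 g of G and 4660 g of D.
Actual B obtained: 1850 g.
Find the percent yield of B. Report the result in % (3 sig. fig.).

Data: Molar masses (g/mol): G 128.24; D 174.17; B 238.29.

47.8 %

n(G) = 1042 / 128.24 = 8.125 mol
n(D) = 4660 / 174.17 = 26.76 mol
n/ν for G = 8.125/1 = 8.125
n/ν for D = 26.76/2 = 13.38
Smallest n/ν is G → limiting reagent.
theoretical n(B) = (2/1) × 8.125 = 16.25 mol → 3872 g
% yield = 1850 / 3872 × 100 = 47.78 %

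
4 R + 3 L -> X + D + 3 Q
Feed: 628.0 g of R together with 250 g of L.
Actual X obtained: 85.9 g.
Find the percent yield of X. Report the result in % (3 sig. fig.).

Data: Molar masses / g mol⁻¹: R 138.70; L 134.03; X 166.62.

n(R) = 628.0 / 138.70 = 4.528 mol
n(L) = 250.0 / 134.03 = 1.865 mol
n/ν for R = 4.528/4 = 1.132
n/ν for L = 1.865/3 = 0.6217
Smallest n/ν is L → limiting reagent.
theoretical n(X) = (1/3) × 1.865 = 0.6217 mol → 103.6 g
% yield = 85.9 / 103.6 × 100 = 82.92 %

82.9 %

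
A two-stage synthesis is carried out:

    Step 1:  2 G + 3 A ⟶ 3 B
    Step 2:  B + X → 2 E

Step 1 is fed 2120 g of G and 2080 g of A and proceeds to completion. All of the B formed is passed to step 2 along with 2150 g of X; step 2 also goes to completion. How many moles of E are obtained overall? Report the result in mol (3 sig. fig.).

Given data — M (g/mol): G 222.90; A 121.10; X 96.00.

Step 1:
n(G) = 2120 / 222.90 = 9.511 mol
n(A) = 2080 / 121.10 = 17.18 mol
n/ν for G = 9.511/2 = 4.756
n/ν for A = 17.18/3 = 5.727
Smallest n/ν is G → limiting reagent.
n(B) produced = (3/2) × 9.511 = 14.27 mol
Step 2:
n(B) available = 14.27 mol
n(X) = 2150 / 96.00 = 22.40 mol
n/ν for B = 14.27/1 = 14.27
n/ν for X = 22.40/1 = 22.40
Smallest n/ν is B → limiting reagent.
n(E) = (2/1) × 14.27 = 28.54 mol

28.5 mol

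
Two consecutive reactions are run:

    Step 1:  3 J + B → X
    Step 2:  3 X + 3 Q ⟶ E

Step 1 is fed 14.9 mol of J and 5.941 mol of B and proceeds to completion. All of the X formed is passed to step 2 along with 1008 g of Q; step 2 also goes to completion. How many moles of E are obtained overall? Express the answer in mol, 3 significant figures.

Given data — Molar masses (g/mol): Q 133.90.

1.66 mol

Step 1:
n(J) = 14.90 mol
n(B) = 5.941 mol
n/ν for J = 14.90/3 = 4.967
n/ν for B = 5.941/1 = 5.941
Smallest n/ν is J → limiting reagent.
n(X) produced = (1/3) × 14.90 = 4.967 mol
Step 2:
n(X) available = 4.967 mol
n(Q) = 1008 / 133.90 = 7.528 mol
n/ν for X = 4.967/3 = 1.656
n/ν for Q = 7.528/3 = 2.509
Smallest n/ν is X → limiting reagent.
n(E) = (1/3) × 4.967 = 1.656 mol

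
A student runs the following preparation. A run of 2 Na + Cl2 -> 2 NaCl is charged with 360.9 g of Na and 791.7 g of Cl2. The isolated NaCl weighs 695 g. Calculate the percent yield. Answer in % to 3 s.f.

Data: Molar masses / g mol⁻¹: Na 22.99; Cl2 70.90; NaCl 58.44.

75.8 %

n(Na) = 360.9 / 22.99 = 15.70 mol
n(Cl2) = 791.7 / 70.90 = 11.17 mol
n/ν for Na = 15.70/2 = 7.850
n/ν for Cl2 = 11.17/1 = 11.17
Smallest n/ν is Na → limiting reagent.
theoretical n(NaCl) = (2/2) × 15.70 = 15.70 mol → 917.5 g
% yield = 695 / 917.5 × 100 = 75.75 %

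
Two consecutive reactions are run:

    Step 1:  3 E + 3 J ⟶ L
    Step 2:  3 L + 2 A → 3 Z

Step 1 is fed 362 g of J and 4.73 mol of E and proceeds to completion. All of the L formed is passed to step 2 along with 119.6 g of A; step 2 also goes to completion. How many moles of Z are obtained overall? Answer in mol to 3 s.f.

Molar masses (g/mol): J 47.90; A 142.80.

1.26 mol

Step 1:
n(J) = 362.0 / 47.90 = 7.557 mol
n(E) = 4.730 mol
n/ν → J: 2.519, E: 1.577; E is limiting.
n(L) produced = (1/3) × 4.730 = 1.577 mol
Step 2:
n(L) available = 1.577 mol
n(A) = 119.6 / 142.80 = 0.8375 mol
n/ν → L: 0.5257, A: 0.4188; A is limiting.
n(Z) = (3/2) × 0.8375 = 1.256 mol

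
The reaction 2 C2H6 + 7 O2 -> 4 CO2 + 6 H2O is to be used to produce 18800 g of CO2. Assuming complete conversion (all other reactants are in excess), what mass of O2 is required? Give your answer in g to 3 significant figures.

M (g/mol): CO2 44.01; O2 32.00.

23900 g

n(CO2) = 18800 / 44.01 = 427.2 mol
n(O2) = (7/4) × 427.2 = 747.6 mol
mass = 747.6 × 32.00 = 23920 g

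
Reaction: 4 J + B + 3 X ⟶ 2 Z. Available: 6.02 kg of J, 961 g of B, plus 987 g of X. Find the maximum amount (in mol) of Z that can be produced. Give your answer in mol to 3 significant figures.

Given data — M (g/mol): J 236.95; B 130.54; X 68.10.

n(J) = 6.020×1000 / 236.95 = 25.41 mol
n(B) = 961.0 / 130.54 = 7.362 mol
n(X) = 987.0 / 68.10 = 14.49 mol
n/ν for J = 25.41/4 = 6.353
n/ν for B = 7.362/1 = 7.362
n/ν for X = 14.49/3 = 4.830
Smallest n/ν is X → limiting reagent.
n(Z) = (2/3) × 14.49 = 9.660 mol

9.66 mol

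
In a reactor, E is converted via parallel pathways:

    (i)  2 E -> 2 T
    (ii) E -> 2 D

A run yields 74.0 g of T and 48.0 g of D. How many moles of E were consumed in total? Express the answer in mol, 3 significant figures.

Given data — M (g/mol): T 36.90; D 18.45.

n(T) = 74.0 / 36.90 = 2.005 mol
n(D) = 48.0 / 18.45 = 2.602 mol
n(E) via (i) = (2/2)×2.005 = 2.005 mol
n(E) via (ii) = (1/2)×2.602 = 1.301 mol
total n(E) = 2.005 + 1.301 = 3.306 mol

3.31 mol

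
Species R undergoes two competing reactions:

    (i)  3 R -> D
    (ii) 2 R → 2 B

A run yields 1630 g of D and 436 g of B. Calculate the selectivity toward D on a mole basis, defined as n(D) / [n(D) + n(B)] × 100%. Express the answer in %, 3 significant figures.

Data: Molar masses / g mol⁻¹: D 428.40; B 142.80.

55.5 %

n(D) = 1630 / 428.40 = 3.805 mol
n(B) = 436 / 142.80 = 3.053 mol
selectivity = 3.805/(3.805+3.053) × 100 = 55.48 %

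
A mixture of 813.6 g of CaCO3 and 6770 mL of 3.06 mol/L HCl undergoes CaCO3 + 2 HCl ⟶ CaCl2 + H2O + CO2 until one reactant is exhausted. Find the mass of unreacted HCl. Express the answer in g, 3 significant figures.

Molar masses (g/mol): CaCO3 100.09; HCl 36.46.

163 g

n(CaCO3) = 813.6 / 100.09 = 8.129 mol
n(HCl) = 3.06 × 6770/1000 = 20.72 mol
n/ν → CaCO3: 8.129, HCl: 10.36; CaCO3 is limiting.
HCl consumed = (2/1) × 8.129 = 16.26 mol
HCl remaining = 20.72 − 16.26 = 4.460 mol
mass = 4.460 × 36.46 = 162.6 g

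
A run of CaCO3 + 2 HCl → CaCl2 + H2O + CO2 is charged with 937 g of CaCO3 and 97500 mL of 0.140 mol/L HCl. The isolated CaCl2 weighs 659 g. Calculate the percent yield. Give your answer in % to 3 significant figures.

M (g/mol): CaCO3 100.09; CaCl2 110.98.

n(CaCO3) = 937.0 / 100.09 = 9.362 mol
n(HCl) = 0.140 × 97500/1000 = 13.65 mol
n/ν for CaCO3 = 9.362/1 = 9.362
n/ν for HCl = 13.65/2 = 6.825
Smallest n/ν is HCl → limiting reagent.
theoretical n(CaCl2) = (1/2) × 13.65 = 6.825 mol → 757.4 g
% yield = 659 / 757.4 × 100 = 87.01 %

87.0 %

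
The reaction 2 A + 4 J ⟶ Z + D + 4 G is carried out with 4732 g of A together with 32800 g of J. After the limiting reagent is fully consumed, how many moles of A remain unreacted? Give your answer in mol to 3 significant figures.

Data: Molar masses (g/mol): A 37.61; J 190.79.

n(A) = 4732 / 37.61 = 125.8 mol
n(J) = 32800 / 190.79 = 171.9 mol
n/ν for A = 125.8/2 = 62.90
n/ν for J = 171.9/4 = 42.98
Smallest n/ν is J → limiting reagent.
A consumed = (2/4) × 171.9 = 85.95 mol
A remaining = 125.8 − 85.95 = 39.85 mol

39.9 mol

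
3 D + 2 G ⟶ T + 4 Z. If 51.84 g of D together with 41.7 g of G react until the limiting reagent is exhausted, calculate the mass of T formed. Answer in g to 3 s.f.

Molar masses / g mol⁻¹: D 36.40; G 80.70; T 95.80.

24.8 g

n(D) = 51.84 / 36.40 = 1.424 mol
n(G) = 41.70 / 80.70 = 0.5167 mol
n/ν → D: 0.4747, G: 0.2584; G is limiting.
n(T) = (1/2) × 0.5167 = 0.2584 mol
mass = 0.2584 × 95.80 = 24.75 g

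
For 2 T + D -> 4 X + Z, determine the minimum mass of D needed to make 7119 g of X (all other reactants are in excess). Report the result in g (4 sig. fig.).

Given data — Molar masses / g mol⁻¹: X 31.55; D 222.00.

n(X) = 7119 / 31.55 = 225.6 mol
n(D) = (1/4) × 225.6 = 56.40 mol
mass = 56.40 × 222.00 = 12520 g

12520 g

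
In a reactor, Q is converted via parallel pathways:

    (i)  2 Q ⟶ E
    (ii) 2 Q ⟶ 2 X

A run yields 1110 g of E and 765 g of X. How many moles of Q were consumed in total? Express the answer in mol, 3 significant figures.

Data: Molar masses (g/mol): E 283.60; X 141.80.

13.2 mol

n(E) = 1110 / 283.60 = 3.914 mol
n(X) = 765 / 141.80 = 5.395 mol
n(Q) via (i) = (2/1)×3.914 = 7.828 mol
n(Q) via (ii) = (2/2)×5.395 = 5.395 mol
total n(Q) = 7.828 + 5.395 = 13.22 mol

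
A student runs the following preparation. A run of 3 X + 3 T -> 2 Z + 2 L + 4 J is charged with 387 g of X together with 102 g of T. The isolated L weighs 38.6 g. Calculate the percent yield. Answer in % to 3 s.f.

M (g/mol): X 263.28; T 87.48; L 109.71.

n(X) = 387.0 / 263.28 = 1.470 mol
n(T) = 102.0 / 87.48 = 1.166 mol
n/ν for X = 1.470/3 = 0.4900
n/ν for T = 1.166/3 = 0.3887
Smallest n/ν is T → limiting reagent.
theoretical n(L) = (2/3) × 1.166 = 0.7773 mol → 85.28 g
% yield = 38.6 / 85.28 × 100 = 45.26 %

45.3 %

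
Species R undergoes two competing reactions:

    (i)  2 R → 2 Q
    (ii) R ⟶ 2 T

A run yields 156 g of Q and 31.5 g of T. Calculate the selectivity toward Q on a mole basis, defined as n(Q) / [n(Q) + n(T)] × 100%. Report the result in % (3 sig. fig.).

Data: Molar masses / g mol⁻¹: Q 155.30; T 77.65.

71.2 %

n(Q) = 156 / 155.30 = 1.005 mol
n(T) = 31.5 / 77.65 = 0.4057 mol
selectivity = 1.005/(1.005+0.4057) × 100 = 71.24 %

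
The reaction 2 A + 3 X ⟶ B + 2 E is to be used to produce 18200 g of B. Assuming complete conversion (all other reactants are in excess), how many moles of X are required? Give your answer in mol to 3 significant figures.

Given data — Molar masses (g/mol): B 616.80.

n(B) = 18200 / 616.80 = 29.51 mol
n(X) = (3/1) × 29.51 = 88.53 mol

88.5 mol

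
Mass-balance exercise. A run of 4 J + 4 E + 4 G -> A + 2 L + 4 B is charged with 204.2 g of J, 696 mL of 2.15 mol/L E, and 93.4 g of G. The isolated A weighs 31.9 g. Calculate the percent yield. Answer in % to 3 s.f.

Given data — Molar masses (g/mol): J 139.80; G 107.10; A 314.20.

n(J) = 204.2 / 139.80 = 1.461 mol
n(E) = 2.15 × 696.0/1000 = 1.496 mol
n(G) = 93.40 / 107.10 = 0.8721 mol
n/ν for J = 1.461/4 = 0.3653
n/ν for E = 1.496/4 = 0.3740
n/ν for G = 0.8721/4 = 0.2180
Smallest n/ν is G → limiting reagent.
theoretical n(A) = (1/4) × 0.8721 = 0.2180 mol → 68.50 g
% yield = 31.9 / 68.50 × 100 = 46.57 %

46.6 %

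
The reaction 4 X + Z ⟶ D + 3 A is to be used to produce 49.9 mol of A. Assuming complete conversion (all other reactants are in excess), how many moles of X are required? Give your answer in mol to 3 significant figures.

66.5 mol

n(A) = 49.90 mol
n(X) = (4/3) × 49.90 = 66.53 mol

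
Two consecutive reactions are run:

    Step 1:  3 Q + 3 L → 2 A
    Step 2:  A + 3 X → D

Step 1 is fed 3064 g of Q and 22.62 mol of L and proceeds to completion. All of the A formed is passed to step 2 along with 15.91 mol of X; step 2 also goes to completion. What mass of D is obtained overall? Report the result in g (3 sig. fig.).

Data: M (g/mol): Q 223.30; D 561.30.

2980 g

Step 1:
n(Q) = 3064 / 223.30 = 13.72 mol
n(L) = 22.62 mol
n/ν for Q = 13.72/3 = 4.573
n/ν for L = 22.62/3 = 7.540
Smallest n/ν is Q → limiting reagent.
n(A) produced = (2/3) × 13.72 = 9.147 mol
Step 2:
n(A) available = 9.147 mol
n(X) = 15.91 mol
n/ν for A = 9.147/1 = 9.147
n/ν for X = 15.91/3 = 5.303
Smallest n/ν is X → limiting reagent.
n(D) = (1/3) × 15.91 = 5.303 mol
mass = 5.303 × 561.30 = 2977 g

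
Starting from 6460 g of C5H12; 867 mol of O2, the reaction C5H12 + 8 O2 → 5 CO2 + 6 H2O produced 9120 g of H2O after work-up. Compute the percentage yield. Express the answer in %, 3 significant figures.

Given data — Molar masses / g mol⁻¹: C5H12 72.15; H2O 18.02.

94.2 %

n(C5H12) = 6460 / 72.15 = 89.54 mol
n(O2) = 867.0 mol
n/ν → C5H12: 89.54, O2: 108.4; C5H12 is limiting.
theoretical n(H2O) = (6/1) × 89.54 = 537.2 mol → 9680 g
% yield = 9120 / 9680 × 100 = 94.21 %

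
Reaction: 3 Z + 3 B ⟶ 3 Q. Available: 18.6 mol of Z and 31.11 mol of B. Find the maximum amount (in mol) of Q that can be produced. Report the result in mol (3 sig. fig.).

n(Z) = 18.60 mol
n(B) = 31.11 mol
n/ν → Z: 6.200, B: 10.37; Z is limiting.
n(Q) = (3/3) × 18.60 = 18.60 mol

18.6 mol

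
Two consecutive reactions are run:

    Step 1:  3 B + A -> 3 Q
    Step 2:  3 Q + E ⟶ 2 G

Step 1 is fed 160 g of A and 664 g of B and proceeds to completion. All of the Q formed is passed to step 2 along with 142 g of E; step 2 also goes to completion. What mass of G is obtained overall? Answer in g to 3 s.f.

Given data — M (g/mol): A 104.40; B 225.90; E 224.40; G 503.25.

Step 1:
n(A) = 160.0 / 104.40 = 1.533 mol
n(B) = 664.0 / 225.90 = 2.939 mol
n/ν for A = 1.533/1 = 1.533
n/ν for B = 2.939/3 = 0.9797
Smallest n/ν is B → limiting reagent.
n(Q) produced = (3/3) × 2.939 = 2.939 mol
Step 2:
n(Q) available = 2.939 mol
n(E) = 142.0 / 224.40 = 0.6328 mol
n/ν for Q = 2.939/3 = 0.9797
n/ν for E = 0.6328/1 = 0.6328
Smallest n/ν is E → limiting reagent.
n(G) = (2/1) × 0.6328 = 1.266 mol
mass = 1.266 × 503.25 = 637.1 g

637 g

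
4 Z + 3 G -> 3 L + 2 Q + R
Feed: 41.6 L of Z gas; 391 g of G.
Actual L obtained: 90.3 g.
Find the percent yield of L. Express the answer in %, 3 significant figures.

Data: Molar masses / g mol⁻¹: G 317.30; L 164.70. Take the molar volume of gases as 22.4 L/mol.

n(Z) = 41.60 / 22.4 = 1.857 mol
n(G) = 391.0 / 317.30 = 1.232 mol
n/ν → Z: 0.4643, G: 0.4107; G is limiting.
theoretical n(L) = (3/3) × 1.232 = 1.232 mol → 202.9 g
% yield = 90.3 / 202.9 × 100 = 44.50 %

44.5 %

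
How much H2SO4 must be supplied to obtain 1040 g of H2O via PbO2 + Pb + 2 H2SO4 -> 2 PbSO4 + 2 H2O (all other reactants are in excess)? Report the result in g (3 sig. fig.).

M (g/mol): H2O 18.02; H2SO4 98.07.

n(H2O) = 1040 / 18.02 = 57.71 mol
n(H2SO4) = (2/2) × 57.71 = 57.71 mol
mass = 57.71 × 98.07 = 5660 g

5660 g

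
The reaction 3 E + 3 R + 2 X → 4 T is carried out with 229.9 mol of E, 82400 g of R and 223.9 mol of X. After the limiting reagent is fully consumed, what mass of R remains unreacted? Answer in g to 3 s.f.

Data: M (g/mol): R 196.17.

37300 g

n(E) = 229.9 mol
n(R) = 82400 / 196.17 = 420.0 mol
n(X) = 223.9 mol
n/ν for E = 229.9/3 = 76.63
n/ν for R = 420.0/3 = 140.0
n/ν for X = 223.9/2 = 112.0
Smallest n/ν is E → limiting reagent.
R consumed = (3/3) × 229.9 = 229.9 mol
R remaining = 420.0 − 229.9 = 190.1 mol
mass = 190.1 × 196.17 = 37290 g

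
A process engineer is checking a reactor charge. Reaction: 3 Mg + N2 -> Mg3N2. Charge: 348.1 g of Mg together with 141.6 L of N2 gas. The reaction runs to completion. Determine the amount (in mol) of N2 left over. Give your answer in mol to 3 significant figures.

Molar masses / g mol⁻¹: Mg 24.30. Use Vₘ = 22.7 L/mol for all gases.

n(Mg) = 348.1 / 24.30 = 14.33 mol
n(N2) = 141.6 / 22.7 = 6.238 mol
n/ν for Mg = 14.33/3 = 4.777
n/ν for N2 = 6.238/1 = 6.238
Smallest n/ν is Mg → limiting reagent.
N2 consumed = (1/3) × 14.33 = 4.777 mol
N2 remaining = 6.238 − 4.777 = 1.461 mol

1.46 mol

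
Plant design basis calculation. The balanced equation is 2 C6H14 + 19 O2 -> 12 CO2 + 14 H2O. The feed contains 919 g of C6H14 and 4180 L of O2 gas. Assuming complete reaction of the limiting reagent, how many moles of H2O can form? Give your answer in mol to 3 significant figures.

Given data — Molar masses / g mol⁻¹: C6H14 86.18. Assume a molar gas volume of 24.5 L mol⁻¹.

n(C6H14) = 919.0 / 86.18 = 10.66 mol
n(O2) = 4180 / 24.5 = 170.6 mol
n/ν → C6H14: 5.330, O2: 8.979; C6H14 is limiting.
n(H2O) = (14/2) × 10.66 = 74.62 mol

74.6 mol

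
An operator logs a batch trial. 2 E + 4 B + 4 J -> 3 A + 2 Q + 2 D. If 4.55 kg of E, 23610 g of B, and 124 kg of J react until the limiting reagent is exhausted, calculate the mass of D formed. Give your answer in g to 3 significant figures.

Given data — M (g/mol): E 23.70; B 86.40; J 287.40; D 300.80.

n(E) = 4.550×1000 / 23.70 = 192.0 mol
n(B) = 23610 / 86.40 = 273.3 mol
n(J) = 124.0×1000 / 287.40 = 431.5 mol
n/ν → E: 96.00, B: 68.33, J: 107.9; B is limiting.
n(D) = (2/4) × 273.3 = 136.7 mol
mass = 136.7 × 300.80 = 41120 g

41100 g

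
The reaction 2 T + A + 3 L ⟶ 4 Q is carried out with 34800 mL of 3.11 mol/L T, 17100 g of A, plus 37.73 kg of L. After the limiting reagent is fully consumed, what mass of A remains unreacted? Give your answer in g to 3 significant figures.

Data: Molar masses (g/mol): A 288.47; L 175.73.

1490 g

n(T) = 3.11 × 34800/1000 = 108.2 mol
n(A) = 17100 / 288.47 = 59.28 mol
n(L) = 37.73×1000 / 175.73 = 214.7 mol
n/ν for T = 108.2/2 = 54.10
n/ν for A = 59.28/1 = 59.28
n/ν for L = 214.7/3 = 71.57
Smallest n/ν is T → limiting reagent.
A consumed = (1/2) × 108.2 = 54.10 mol
A remaining = 59.28 − 54.10 = 5.180 mol
mass = 5.180 × 288.47 = 1494 g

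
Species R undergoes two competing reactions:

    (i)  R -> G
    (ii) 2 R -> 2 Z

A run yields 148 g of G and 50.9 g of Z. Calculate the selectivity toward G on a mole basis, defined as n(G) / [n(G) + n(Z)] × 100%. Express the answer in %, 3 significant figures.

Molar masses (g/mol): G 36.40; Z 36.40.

74.4 %

n(G) = 148 / 36.40 = 4.066 mol
n(Z) = 50.9 / 36.40 = 1.398 mol
selectivity = 4.066/(4.066+1.398) × 100 = 74.41 %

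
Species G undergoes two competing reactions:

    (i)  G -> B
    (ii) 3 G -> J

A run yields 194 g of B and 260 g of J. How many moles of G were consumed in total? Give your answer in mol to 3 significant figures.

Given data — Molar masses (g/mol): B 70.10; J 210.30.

6.48 mol

n(B) = 194 / 70.10 = 2.767 mol
n(J) = 260 / 210.30 = 1.236 mol
n(G) via (i) = (1/1)×2.767 = 2.767 mol
n(G) via (ii) = (3/1)×1.236 = 3.708 mol
total n(G) = 2.767 + 3.708 = 6.475 mol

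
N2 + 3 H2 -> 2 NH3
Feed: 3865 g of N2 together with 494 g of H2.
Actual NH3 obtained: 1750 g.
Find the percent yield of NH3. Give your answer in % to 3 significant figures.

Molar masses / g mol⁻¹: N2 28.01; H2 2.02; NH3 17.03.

n(N2) = 3865 / 28.01 = 138.0 mol
n(H2) = 494.0 / 2.02 = 244.6 mol
n/ν → N2: 138.0, H2: 81.53; H2 is limiting.
theoretical n(NH3) = (2/3) × 244.6 = 163.1 mol → 2778 g
% yield = 1750 / 2778 × 100 = 62.99 %

63.0 %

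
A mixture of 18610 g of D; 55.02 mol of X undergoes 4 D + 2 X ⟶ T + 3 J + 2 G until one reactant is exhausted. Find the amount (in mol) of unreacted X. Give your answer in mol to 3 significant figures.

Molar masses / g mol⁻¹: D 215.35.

n(D) = 18610 / 215.35 = 86.42 mol
n(X) = 55.02 mol
n/ν for D = 86.42/4 = 21.61
n/ν for X = 55.02/2 = 27.51
Smallest n/ν is D → limiting reagent.
X consumed = (2/4) × 86.42 = 43.21 mol
X remaining = 55.02 − 43.21 = 11.81 mol

11.8 mol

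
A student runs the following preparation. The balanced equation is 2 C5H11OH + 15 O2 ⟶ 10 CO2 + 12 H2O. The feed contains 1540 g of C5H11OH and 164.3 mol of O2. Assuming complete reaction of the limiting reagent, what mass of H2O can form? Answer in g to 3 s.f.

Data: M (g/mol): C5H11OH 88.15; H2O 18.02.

n(C5H11OH) = 1540 / 88.15 = 17.47 mol
n(O2) = 164.3 mol
n/ν → C5H11OH: 8.735, O2: 10.95; C5H11OH is limiting.
n(H2O) = (12/2) × 17.47 = 104.8 mol
mass = 104.8 × 18.02 = 1888 g

1890 g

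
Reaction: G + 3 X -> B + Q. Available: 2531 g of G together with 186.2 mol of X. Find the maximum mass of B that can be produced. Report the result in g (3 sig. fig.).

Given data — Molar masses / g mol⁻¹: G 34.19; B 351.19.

21800 g

n(G) = 2531 / 34.19 = 74.03 mol
n(X) = 186.2 mol
n/ν for G = 74.03/1 = 74.03
n/ν for X = 186.2/3 = 62.07
Smallest n/ν is X → limiting reagent.
n(B) = (1/3) × 186.2 = 62.07 mol
mass = 62.07 × 351.19 = 21800 g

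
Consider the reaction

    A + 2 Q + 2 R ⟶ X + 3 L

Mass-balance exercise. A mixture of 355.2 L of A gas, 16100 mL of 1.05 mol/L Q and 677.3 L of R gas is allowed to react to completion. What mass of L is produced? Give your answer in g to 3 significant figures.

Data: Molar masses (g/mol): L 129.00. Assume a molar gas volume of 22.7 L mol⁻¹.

n(A) = 355.2 / 22.7 = 15.65 mol
n(Q) = 1.05 × 16100/1000 = 16.91 mol
n(R) = 677.3 / 22.7 = 29.84 mol
n/ν for A = 15.65/1 = 15.65
n/ν for Q = 16.91/2 = 8.455
n/ν for R = 29.84/2 = 14.92
Smallest n/ν is Q → limiting reagent.
n(L) = (3/2) × 16.91 = 25.37 mol
mass = 25.37 × 129.00 = 3273 g

3270 g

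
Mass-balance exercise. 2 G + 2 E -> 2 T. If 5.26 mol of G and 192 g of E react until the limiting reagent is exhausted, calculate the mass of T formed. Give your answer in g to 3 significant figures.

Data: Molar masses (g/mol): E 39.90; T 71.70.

n(G) = 5.260 mol
n(E) = 192.0 / 39.90 = 4.812 mol
n/ν for G = 5.260/2 = 2.630
n/ν for E = 4.812/2 = 2.406
Smallest n/ν is E → limiting reagent.
n(T) = (2/2) × 4.812 = 4.812 mol
mass = 4.812 × 71.70 = 345.0 g

345 g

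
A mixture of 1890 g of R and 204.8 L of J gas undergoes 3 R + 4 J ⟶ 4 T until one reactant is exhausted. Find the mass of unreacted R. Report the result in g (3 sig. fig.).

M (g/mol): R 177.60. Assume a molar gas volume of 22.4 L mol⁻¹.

672 g

n(R) = 1890 / 177.60 = 10.64 mol
n(J) = 204.8 / 22.4 = 9.143 mol
n/ν → R: 3.547, J: 2.286; J is limiting.
R consumed = (3/4) × 9.143 = 6.857 mol
R remaining = 10.64 − 6.857 = 3.783 mol
mass = 3.783 × 177.60 = 671.9 g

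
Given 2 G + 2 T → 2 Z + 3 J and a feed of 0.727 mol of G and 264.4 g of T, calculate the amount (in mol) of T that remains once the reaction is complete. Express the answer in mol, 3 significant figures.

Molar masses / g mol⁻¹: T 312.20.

0.120 mol

n(G) = 0.7270 mol
n(T) = 264.4 / 312.20 = 0.8469 mol
n/ν for G = 0.7270/2 = 0.3635
n/ν for T = 0.8469/2 = 0.4235
Smallest n/ν is G → limiting reagent.
T consumed = (2/2) × 0.7270 = 0.7270 mol
T remaining = 0.8469 − 0.7270 = 0.1199 mol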